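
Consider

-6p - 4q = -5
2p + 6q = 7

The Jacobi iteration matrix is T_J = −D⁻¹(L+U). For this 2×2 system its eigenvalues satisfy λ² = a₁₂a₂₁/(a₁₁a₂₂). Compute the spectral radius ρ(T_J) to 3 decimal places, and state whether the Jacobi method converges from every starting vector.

a₁₂a₂₁/(a₁₁a₂₂) = (-4)·(2) / ((-6)·(6)) = 0.222222
ρ = √|0.222222| = √0.222222 = 0.471
ρ < 1, so Jacobi converges

0.471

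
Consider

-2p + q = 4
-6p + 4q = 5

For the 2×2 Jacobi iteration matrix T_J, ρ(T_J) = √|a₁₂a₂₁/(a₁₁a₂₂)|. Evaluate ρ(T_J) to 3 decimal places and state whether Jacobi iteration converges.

0.866

a₁₂a₂₁/(a₁₁a₂₂) = (1)·(-6) / ((-2)·(4)) = 0.750000
ρ = √|0.750000| = √0.750000 = 0.866
ρ < 1, so Jacobi converges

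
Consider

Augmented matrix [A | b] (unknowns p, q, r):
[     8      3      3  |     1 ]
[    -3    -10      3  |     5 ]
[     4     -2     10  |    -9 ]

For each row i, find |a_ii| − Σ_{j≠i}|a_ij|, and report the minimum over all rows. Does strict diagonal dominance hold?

2

row 1: |8| − (3+3) = 2
row 2: |-10| − (3+3) = 4
row 3: |10| − (4+2) = 4
minimum over rows = 2 → strictly diagonally dominant (convergence guaranteed)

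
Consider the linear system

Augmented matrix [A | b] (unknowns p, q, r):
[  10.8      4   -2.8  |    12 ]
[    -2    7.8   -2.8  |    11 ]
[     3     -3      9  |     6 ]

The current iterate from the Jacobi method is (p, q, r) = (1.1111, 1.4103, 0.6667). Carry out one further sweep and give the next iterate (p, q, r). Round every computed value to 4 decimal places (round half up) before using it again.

(0.7616, 1.9345, 0.7664)

One sweep:
  p = (12 - (4)·1.4103 - (-2.8)·0.6667) / (10.8) = 0.7616
  q = (11 - (-2)·1.1111 - (-2.8)·0.6667) / (7.8) = 1.9345
  r = (6 - (3)·1.1111 - (-3)·1.4103) / (9) = 0.7664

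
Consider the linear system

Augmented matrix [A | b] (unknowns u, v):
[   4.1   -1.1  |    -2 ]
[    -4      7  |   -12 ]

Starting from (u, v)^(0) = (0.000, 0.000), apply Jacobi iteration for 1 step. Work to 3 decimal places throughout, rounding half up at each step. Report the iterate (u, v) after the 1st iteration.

(-0.488, -1.714)

Iteration 1:
  u = (-2 - (-1.1)·0.000) / (4.1) = -0.488
  v = (-12 - (-4)·0.000) / (7) = -1.714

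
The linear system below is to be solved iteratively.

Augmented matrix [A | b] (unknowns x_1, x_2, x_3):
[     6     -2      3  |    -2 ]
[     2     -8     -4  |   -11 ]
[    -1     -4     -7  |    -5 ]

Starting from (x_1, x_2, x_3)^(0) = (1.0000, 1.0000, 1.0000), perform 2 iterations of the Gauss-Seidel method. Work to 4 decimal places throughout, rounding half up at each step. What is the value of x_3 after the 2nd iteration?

Iteration 1:
  x_1 = (-2 - (-2)·1.0000 - (3)·1.0000) / (6) = -0.5000
  x_2 = (-11 - (2)·-0.5000 - (-4)·1.0000) / (-8) = 0.7500
  x_3 = (-5 - (-1)·-0.5000 - (-4)·0.7500) / (-7) = 0.3571
Iteration 2:
  x_1 = (-2 - (-2)·0.7500 - (3)·0.3571) / (6) = -0.2619
  x_2 = (-11 - (2)·-0.2619 - (-4)·0.3571) / (-8) = 1.1310
  x_3 = (-5 - (-1)·-0.2619 - (-4)·1.1310) / (-7) = 0.1054

0.1054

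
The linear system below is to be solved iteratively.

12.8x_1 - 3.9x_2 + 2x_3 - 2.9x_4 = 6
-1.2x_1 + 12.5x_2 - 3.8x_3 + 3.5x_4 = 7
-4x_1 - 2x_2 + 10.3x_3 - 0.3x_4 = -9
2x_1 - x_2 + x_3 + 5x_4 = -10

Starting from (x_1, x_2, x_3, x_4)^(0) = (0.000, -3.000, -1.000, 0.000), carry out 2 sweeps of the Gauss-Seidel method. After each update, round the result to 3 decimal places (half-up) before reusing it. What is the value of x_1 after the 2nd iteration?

Iteration 1:
  x_1 = (6 - (-3.9)·-3.000 - (2)·-1.000 - (-2.9)·0.000) / (12.8) = -0.289
  x_2 = (7 - (-1.2)·-0.289 - (-3.8)·-1.000 - (3.5)·0.000) / (12.5) = 0.228
  x_3 = (-9 - (-4)·-0.289 - (-2)·0.228 - (-0.3)·0.000) / (10.3) = -0.942
  x_4 = (-10 - (2)·-0.289 - (-1)·0.228 - (1)·-0.942) / (5) = -1.650
Iteration 2:
  x_1 = (6 - (-3.9)·0.228 - (2)·-0.942 - (-2.9)·-1.650) / (12.8) = 0.312
  x_2 = (7 - (-1.2)·0.312 - (-3.8)·-0.942 - (3.5)·-1.650) / (12.5) = 0.766
  x_3 = (-9 - (-4)·0.312 - (-2)·0.766 - (-0.3)·-1.650) / (10.3) = -0.652
  x_4 = (-10 - (2)·0.312 - (-1)·0.766 - (1)·-0.652) / (5) = -1.841

0.312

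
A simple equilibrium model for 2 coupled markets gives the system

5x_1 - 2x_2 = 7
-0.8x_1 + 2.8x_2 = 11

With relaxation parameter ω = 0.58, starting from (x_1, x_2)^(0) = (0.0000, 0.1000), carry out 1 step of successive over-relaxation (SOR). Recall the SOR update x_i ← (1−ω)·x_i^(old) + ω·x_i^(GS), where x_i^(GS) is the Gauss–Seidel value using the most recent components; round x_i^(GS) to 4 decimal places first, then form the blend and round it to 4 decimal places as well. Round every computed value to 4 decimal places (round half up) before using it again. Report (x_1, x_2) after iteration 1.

Iteration 1:
  x_1: GS value = (7 - (-2)·0.1000) / (5) = 1.4400;  x_1 ← (1−ω)·0.0000 + ω·1.4400 = 0.8352
  x_2: GS value = (11 - (-0.8)·0.8352) / (2.8) = 4.1672;  x_2 ← (1−ω)·0.1000 + ω·4.1672 = 2.4590

(0.8352, 2.4590)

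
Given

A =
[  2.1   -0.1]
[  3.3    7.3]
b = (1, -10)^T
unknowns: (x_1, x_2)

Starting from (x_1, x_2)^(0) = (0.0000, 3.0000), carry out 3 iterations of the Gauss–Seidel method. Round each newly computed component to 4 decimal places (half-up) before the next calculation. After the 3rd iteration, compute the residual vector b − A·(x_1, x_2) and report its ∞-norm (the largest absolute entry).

Iteration 1:
  x_1 = (1 - (-0.1)·3.0000) / (2.1) = 0.6190
  x_2 = (-10 - (3.3)·0.6190) / (7.3) = -1.6497
Iteration 2:
  x_1 = (1 - (-0.1)·-1.6497) / (2.1) = 0.3976
  x_2 = (-10 - (3.3)·0.3976) / (7.3) = -1.5496
Iteration 3:
  x_1 = (1 - (-0.1)·-1.5496) / (2.1) = 0.4024
  x_2 = (-10 - (3.3)·0.4024) / (7.3) = -1.5518
Residual b − A·x = (-0.0002, 0.0002); ∞-norm = 0.0002

0.0002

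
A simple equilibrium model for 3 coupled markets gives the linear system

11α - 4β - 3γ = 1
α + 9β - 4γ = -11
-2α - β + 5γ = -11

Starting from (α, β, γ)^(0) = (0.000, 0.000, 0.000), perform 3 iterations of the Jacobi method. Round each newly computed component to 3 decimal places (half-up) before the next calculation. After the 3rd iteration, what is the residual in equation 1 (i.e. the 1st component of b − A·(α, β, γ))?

-1.758

Iteration 1:
  α = (1 - (-4)·0.000 - (-3)·0.000) / (11) = 0.091
  β = (-11 - (1)·0.000 - (-4)·0.000) / (9) = -1.222
  γ = (-11 - (-2)·0.000 - (-1)·0.000) / (5) = -2.200
Iteration 2:
  α = (1 - (-4)·-1.222 - (-3)·-2.200) / (11) = -0.953
  β = (-11 - (1)·0.091 - (-4)·-2.200) / (9) = -2.210
  γ = (-11 - (-2)·0.091 - (-1)·-1.222) / (5) = -2.408
Iteration 3:
  α = (1 - (-4)·-2.210 - (-3)·-2.408) / (11) = -1.369
  β = (-11 - (1)·-0.953 - (-4)·-2.408) / (9) = -2.187
  γ = (-11 - (-2)·-0.953 - (-1)·-2.210) / (5) = -3.023
Residual b − A·x = (-1.758, -2.040, -0.810)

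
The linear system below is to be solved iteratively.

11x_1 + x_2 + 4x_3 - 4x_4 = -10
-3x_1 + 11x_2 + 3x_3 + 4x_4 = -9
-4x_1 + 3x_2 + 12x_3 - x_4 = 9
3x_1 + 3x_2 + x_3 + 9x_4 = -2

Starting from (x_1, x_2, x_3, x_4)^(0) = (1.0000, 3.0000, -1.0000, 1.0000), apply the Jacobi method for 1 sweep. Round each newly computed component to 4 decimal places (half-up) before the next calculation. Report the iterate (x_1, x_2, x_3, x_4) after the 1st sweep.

Iteration 1:
  x_1 = (-10 - (1)·3.0000 - (4)·-1.0000 - (-4)·1.0000) / (11) = -0.4545
  x_2 = (-9 - (-3)·1.0000 - (3)·-1.0000 - (4)·1.0000) / (11) = -0.6364
  x_3 = (9 - (-4)·1.0000 - (3)·3.0000 - (-1)·1.0000) / (12) = 0.4167
  x_4 = (-2 - (3)·1.0000 - (3)·3.0000 - (1)·-1.0000) / (9) = -1.4444

(-0.4545, -0.6364, 0.4167, -1.4444)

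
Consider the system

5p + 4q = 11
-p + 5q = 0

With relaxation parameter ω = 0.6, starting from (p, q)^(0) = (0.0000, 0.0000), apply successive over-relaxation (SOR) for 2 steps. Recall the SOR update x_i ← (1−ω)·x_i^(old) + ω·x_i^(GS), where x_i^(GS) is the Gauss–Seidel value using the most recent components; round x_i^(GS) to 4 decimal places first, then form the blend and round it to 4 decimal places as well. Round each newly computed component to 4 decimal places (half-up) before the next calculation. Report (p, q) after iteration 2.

(1.7720, 0.2760)

Iteration 1:
  p: GS value = (11 - (4)·0.0000) / (5) = 2.2000;  p ← (1−ω)·0.0000 + ω·2.2000 = 1.3200
  q: GS value = (0 - (-1)·1.3200) / (5) = 0.2640;  q ← (1−ω)·0.0000 + ω·0.2640 = 0.1584
Iteration 2:
  p: GS value = (11 - (4)·0.1584) / (5) = 2.0733;  p ← (1−ω)·1.3200 + ω·2.0733 = 1.7720
  q: GS value = (0 - (-1)·1.7720) / (5) = 0.3544;  q ← (1−ω)·0.1584 + ω·0.3544 = 0.2760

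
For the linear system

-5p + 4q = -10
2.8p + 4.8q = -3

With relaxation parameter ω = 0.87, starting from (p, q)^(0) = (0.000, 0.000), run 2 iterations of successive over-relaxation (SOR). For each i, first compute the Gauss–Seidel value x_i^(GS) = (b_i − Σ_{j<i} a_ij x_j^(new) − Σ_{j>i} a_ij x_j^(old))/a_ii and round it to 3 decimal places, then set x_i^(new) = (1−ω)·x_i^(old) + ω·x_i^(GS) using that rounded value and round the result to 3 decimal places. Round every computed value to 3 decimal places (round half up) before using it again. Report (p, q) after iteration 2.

Iteration 1:
  p: GS value = (-10 - (4)·0.000) / (-5) = 2.000;  p ← (1−ω)·0.000 + ω·2.000 = 1.740
  q: GS value = (-3 - (2.8)·1.740) / (4.8) = -1.640;  q ← (1−ω)·0.000 + ω·-1.640 = -1.427
Iteration 2:
  p: GS value = (-10 - (4)·-1.427) / (-5) = 0.858;  p ← (1−ω)·1.740 + ω·0.858 = 0.973
  q: GS value = (-3 - (2.8)·0.973) / (4.8) = -1.193;  q ← (1−ω)·-1.427 + ω·-1.193 = -1.223

(0.973, -1.223)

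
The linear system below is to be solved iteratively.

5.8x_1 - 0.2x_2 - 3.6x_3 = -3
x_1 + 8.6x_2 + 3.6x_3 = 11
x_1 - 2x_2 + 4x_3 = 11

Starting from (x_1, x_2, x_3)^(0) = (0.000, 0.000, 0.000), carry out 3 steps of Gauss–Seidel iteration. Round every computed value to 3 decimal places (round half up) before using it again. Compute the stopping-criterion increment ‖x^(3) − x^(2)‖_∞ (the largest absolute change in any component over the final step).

Iteration 1:
  x_1 = (-3 - (-0.2)·0.000 - (-3.6)·0.000) / (5.8) = -0.517
  x_2 = (11 - (1)·-0.517 - (3.6)·0.000) / (8.6) = 1.339
  x_3 = (11 - (1)·-0.517 - (-2)·1.339) / (4) = 3.549
Iteration 2:
  x_1 = (-3 - (-0.2)·1.339 - (-3.6)·3.549) / (5.8) = 1.732
  x_2 = (11 - (1)·1.732 - (3.6)·3.549) / (8.6) = -0.408
  x_3 = (11 - (1)·1.732 - (-2)·-0.408) / (4) = 2.113
Iteration 3:
  x_1 = (-3 - (-0.2)·-0.408 - (-3.6)·2.113) / (5.8) = 0.780
  x_2 = (11 - (1)·0.780 - (3.6)·2.113) / (8.6) = 0.304
  x_3 = (11 - (1)·0.780 - (-2)·0.304) / (4) = 2.707
Change: (-0.952, 0.712, 0.594) → max |·| = 0.952

0.952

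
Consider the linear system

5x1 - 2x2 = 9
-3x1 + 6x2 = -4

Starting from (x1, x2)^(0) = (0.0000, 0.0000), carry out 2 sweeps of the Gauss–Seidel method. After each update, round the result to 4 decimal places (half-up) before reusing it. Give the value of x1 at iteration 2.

Iteration 1:
  x1 = (9 - (-2)·0.0000) / (5) = 1.8000
  x2 = (-4 - (-3)·1.8000) / (6) = 0.2333
Iteration 2:
  x1 = (9 - (-2)·0.2333) / (5) = 1.8933
  x2 = (-4 - (-3)·1.8933) / (6) = 0.2800

1.8933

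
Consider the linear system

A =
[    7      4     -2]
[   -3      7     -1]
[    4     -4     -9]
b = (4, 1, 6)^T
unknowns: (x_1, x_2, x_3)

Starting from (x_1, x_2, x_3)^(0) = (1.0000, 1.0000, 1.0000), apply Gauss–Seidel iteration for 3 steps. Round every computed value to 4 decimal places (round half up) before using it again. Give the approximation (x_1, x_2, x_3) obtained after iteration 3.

Iteration 1:
  x_1 = (4 - (4)·1.0000 - (-2)·1.0000) / (7) = 0.2857
  x_2 = (1 - (-3)·0.2857 - (-1)·1.0000) / (7) = 0.4082
  x_3 = (6 - (4)·0.2857 - (-4)·0.4082) / (-9) = -0.7211
Iteration 2:
  x_1 = (4 - (4)·0.4082 - (-2)·-0.7211) / (7) = 0.1321
  x_2 = (1 - (-3)·0.1321 - (-1)·-0.7211) / (7) = 0.0965
  x_3 = (6 - (4)·0.1321 - (-4)·0.0965) / (-9) = -0.6508
Iteration 3:
  x_1 = (4 - (4)·0.0965 - (-2)·-0.6508) / (7) = 0.3303
  x_2 = (1 - (-3)·0.3303 - (-1)·-0.6508) / (7) = 0.1914
  x_3 = (6 - (4)·0.3303 - (-4)·0.1914) / (-9) = -0.6049

(0.3303, 0.1914, -0.6049)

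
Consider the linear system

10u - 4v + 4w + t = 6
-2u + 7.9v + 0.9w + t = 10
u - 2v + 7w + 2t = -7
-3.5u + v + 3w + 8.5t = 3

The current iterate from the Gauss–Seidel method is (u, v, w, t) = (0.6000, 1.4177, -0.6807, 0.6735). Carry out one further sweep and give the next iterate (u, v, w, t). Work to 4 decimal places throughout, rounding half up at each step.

One sweep:
  u = (6 - (-4)·1.4177 - (4)·-0.6807 - (1)·0.6735) / (10) = 1.3720
  v = (10 - (-2)·1.3720 - (0.9)·-0.6807 - (1)·0.6735) / (7.9) = 1.6055
  w = (-7 - (1)·1.3720 - (-2)·1.6055 - (2)·0.6735) / (7) = -0.9297
  t = (3 - (-3.5)·1.3720 - (1)·1.6055 - (3)·-0.9297) / (8.5) = 1.0571

(1.3720, 1.6055, -0.9297, 1.0571)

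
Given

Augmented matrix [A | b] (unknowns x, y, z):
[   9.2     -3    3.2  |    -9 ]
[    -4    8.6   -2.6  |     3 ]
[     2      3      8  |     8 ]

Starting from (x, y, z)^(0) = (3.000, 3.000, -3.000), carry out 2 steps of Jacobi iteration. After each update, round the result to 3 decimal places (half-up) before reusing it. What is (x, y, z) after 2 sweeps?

Iteration 1:
  x = (-9 - (-3)·3.000 - (3.2)·-3.000) / (9.2) = 1.043
  y = (3 - (-4)·3.000 - (-2.6)·-3.000) / (8.6) = 0.837
  z = (8 - (2)·3.000 - (3)·3.000) / (8) = -0.875
Iteration 2:
  x = (-9 - (-3)·0.837 - (3.2)·-0.875) / (9.2) = -0.401
  y = (3 - (-4)·1.043 - (-2.6)·-0.875) / (8.6) = 0.569
  z = (8 - (2)·1.043 - (3)·0.837) / (8) = 0.425

(-0.401, 0.569, 0.425)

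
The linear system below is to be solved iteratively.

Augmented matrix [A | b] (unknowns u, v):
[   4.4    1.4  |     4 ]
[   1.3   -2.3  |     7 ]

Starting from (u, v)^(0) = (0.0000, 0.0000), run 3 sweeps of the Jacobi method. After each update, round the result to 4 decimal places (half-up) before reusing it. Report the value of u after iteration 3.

Iteration 1:
  u = (4 - (1.4)·0.0000) / (4.4) = 0.9091
  v = (7 - (1.3)·0.0000) / (-2.3) = -3.0435
Iteration 2:
  u = (4 - (1.4)·-3.0435) / (4.4) = 1.8775
  v = (7 - (1.3)·0.9091) / (-2.3) = -2.5296
Iteration 3:
  u = (4 - (1.4)·-2.5296) / (4.4) = 1.7140
  v = (7 - (1.3)·1.8775) / (-2.3) = -1.9823

1.7140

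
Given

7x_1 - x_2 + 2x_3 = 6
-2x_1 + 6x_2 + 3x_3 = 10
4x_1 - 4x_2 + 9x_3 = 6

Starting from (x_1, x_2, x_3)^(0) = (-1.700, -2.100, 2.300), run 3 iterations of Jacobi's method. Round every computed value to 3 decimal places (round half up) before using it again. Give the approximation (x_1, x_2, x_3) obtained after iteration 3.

(0.859, 1.559, 0.968)

Iteration 1:
  x_1 = (6 - (-1)·-2.100 - (2)·2.300) / (7) = -0.100
  x_2 = (10 - (-2)·-1.700 - (3)·2.300) / (6) = -0.050
  x_3 = (6 - (4)·-1.700 - (-4)·-2.100) / (9) = 0.489
Iteration 2:
  x_1 = (6 - (-1)·-0.050 - (2)·0.489) / (7) = 0.710
  x_2 = (10 - (-2)·-0.100 - (3)·0.489) / (6) = 1.389
  x_3 = (6 - (4)·-0.100 - (-4)·-0.050) / (9) = 0.689
Iteration 3:
  x_1 = (6 - (-1)·1.389 - (2)·0.689) / (7) = 0.859
  x_2 = (10 - (-2)·0.710 - (3)·0.689) / (6) = 1.559
  x_3 = (6 - (4)·0.710 - (-4)·1.389) / (9) = 0.968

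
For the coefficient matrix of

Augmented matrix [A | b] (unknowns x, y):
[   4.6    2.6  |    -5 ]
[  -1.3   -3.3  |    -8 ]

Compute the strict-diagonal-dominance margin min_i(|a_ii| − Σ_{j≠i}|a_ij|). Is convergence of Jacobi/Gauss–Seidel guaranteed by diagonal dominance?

row 1: |4.6| − (2.6) = 2
row 2: |-3.3| − (1.3) = 2
minimum over rows = 2 → strictly diagonally dominant (convergence guaranteed)

2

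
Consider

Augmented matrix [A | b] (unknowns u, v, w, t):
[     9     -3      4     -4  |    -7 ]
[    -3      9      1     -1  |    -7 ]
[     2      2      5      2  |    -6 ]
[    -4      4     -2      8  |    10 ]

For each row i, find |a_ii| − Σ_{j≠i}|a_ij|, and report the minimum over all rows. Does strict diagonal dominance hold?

row 1: |9| − (3+4+4) = -2
row 2: |9| − (3+1+1) = 4
row 3: |5| − (2+2+2) = -1
row 4: |8| − (4+4+2) = -2
minimum over rows = -2 → not strictly diagonally dominant

-2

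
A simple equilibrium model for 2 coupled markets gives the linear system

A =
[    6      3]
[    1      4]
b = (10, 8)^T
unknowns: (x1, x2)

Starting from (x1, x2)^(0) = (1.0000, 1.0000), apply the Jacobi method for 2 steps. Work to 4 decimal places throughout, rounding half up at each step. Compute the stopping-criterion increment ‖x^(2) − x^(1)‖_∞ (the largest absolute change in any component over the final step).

0.3750

Iteration 1:
  x1 = (10 - (3)·1.0000) / (6) = 1.1667
  x2 = (8 - (1)·1.0000) / (4) = 1.7500
Iteration 2:
  x1 = (10 - (3)·1.7500) / (6) = 0.7917
  x2 = (8 - (1)·1.1667) / (4) = 1.7083
Change: (-0.3750, -0.0417) → max |·| = 0.3750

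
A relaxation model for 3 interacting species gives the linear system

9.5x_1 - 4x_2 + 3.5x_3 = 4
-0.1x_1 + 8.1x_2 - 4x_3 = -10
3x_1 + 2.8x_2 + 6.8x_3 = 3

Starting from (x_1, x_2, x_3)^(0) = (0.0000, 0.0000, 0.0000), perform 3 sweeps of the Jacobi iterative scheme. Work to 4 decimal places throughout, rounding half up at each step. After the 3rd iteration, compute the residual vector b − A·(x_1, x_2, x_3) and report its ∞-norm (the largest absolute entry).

0.8342

Iteration 1:
  x_1 = (4 - (-4)·0.0000 - (3.5)·0.0000) / (9.5) = 0.4211
  x_2 = (-10 - (-0.1)·0.0000 - (-4)·0.0000) / (8.1) = -1.2346
  x_3 = (3 - (3)·0.0000 - (2.8)·0.0000) / (6.8) = 0.4412
Iteration 2:
  x_1 = (4 - (-4)·-1.2346 - (3.5)·0.4412) / (9.5) = -0.2613
  x_2 = (-10 - (-0.1)·0.4211 - (-4)·0.4412) / (8.1) = -1.0115
  x_3 = (3 - (3)·0.4211 - (2.8)·-1.2346) / (6.8) = 0.7638
Iteration 3:
  x_1 = (4 - (-4)·-1.0115 - (3.5)·0.7638) / (9.5) = -0.2862
  x_2 = (-10 - (-0.1)·-0.2613 - (-4)·0.7638) / (8.1) = -0.8606
  x_3 = (3 - (3)·-0.2613 - (2.8)·-1.0115) / (6.8) = 0.9730
Residual b − A·x = (-0.1290, 0.8342, -0.3481); ∞-norm = 0.8342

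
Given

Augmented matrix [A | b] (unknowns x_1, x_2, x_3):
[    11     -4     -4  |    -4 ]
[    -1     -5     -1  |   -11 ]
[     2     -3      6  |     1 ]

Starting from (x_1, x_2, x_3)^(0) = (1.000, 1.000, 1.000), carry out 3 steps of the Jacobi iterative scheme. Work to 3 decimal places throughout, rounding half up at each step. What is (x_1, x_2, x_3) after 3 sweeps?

(0.729, 1.929, 1.060)

Iteration 1:
  x_1 = (-4 - (-4)·1.000 - (-4)·1.000) / (11) = 0.364
  x_2 = (-11 - (-1)·1.000 - (-1)·1.000) / (-5) = 1.800
  x_3 = (1 - (2)·1.000 - (-3)·1.000) / (6) = 0.333
Iteration 2:
  x_1 = (-4 - (-4)·1.800 - (-4)·0.333) / (11) = 0.412
  x_2 = (-11 - (-1)·0.364 - (-1)·0.333) / (-5) = 2.061
  x_3 = (1 - (2)·0.364 - (-3)·1.800) / (6) = 0.945
Iteration 3:
  x_1 = (-4 - (-4)·2.061 - (-4)·0.945) / (11) = 0.729
  x_2 = (-11 - (-1)·0.412 - (-1)·0.945) / (-5) = 1.929
  x_3 = (1 - (2)·0.412 - (-3)·2.061) / (6) = 1.060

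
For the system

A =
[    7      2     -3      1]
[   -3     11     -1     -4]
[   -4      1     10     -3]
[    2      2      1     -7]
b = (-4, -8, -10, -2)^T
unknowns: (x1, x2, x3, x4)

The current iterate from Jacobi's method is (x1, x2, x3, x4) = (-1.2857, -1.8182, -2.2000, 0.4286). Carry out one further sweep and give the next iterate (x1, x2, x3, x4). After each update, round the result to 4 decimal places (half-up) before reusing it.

One sweep:
  x1 = (-4 - (2)·-1.8182 - (-3)·-2.2000 - (1)·0.4286) / (7) = -1.0560
  x2 = (-8 - (-3)·-1.2857 - (-1)·-2.2000 - (-4)·0.4286) / (11) = -1.1221
  x3 = (-10 - (-4)·-1.2857 - (1)·-1.8182 - (-3)·0.4286) / (10) = -1.2039
  x4 = (-2 - (2)·-1.2857 - (2)·-1.8182 - (1)·-2.2000) / (-7) = -0.9154

(-1.0560, -1.1221, -1.2039, -0.9154)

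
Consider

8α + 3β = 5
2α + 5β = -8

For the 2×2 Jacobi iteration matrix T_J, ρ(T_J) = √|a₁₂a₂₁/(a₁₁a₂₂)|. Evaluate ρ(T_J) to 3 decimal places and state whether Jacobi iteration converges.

a₁₂a₂₁/(a₁₁a₂₂) = (3)·(2) / ((8)·(5)) = 0.150000
ρ = √|0.150000| = √0.150000 = 0.387
ρ < 1, so Jacobi converges

0.387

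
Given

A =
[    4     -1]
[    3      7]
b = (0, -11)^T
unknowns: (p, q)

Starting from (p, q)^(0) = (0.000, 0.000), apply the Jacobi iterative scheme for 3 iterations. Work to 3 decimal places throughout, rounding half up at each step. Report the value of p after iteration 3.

Iteration 1:
  p = (0 - (-1)·0.000) / (4) = 0.000
  q = (-11 - (3)·0.000) / (7) = -1.571
Iteration 2:
  p = (0 - (-1)·-1.571) / (4) = -0.393
  q = (-11 - (3)·0.000) / (7) = -1.571
Iteration 3:
  p = (0 - (-1)·-1.571) / (4) = -0.393
  q = (-11 - (3)·-0.393) / (7) = -1.403

-0.393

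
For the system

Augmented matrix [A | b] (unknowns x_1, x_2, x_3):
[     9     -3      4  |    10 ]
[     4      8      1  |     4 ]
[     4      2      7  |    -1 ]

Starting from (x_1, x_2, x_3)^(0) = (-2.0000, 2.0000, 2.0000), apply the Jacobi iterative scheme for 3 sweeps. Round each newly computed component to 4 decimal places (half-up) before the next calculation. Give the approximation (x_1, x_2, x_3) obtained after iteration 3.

Iteration 1:
  x_1 = (10 - (-3)·2.0000 - (4)·2.0000) / (9) = 0.8889
  x_2 = (4 - (4)·-2.0000 - (1)·2.0000) / (8) = 1.2500
  x_3 = (-1 - (4)·-2.0000 - (2)·2.0000) / (7) = 0.4286
Iteration 2:
  x_1 = (10 - (-3)·1.2500 - (4)·0.4286) / (9) = 1.3373
  x_2 = (4 - (4)·0.8889 - (1)·0.4286) / (8) = 0.0020
  x_3 = (-1 - (4)·0.8889 - (2)·1.2500) / (7) = -1.0079
Iteration 3:
  x_1 = (10 - (-3)·0.0020 - (4)·-1.0079) / (9) = 1.5597
  x_2 = (4 - (4)·1.3373 - (1)·-1.0079) / (8) = -0.0427
  x_3 = (-1 - (4)·1.3373 - (2)·0.0020) / (7) = -0.9076

(1.5597, -0.0427, -0.9076)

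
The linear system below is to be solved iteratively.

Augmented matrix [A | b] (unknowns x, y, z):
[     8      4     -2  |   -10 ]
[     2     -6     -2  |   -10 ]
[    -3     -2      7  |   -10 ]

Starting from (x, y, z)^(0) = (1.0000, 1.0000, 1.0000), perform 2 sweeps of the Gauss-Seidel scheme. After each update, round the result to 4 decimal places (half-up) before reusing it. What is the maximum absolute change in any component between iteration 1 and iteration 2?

Iteration 1:
  x = (-10 - (4)·1.0000 - (-2)·1.0000) / (8) = -1.5000
  y = (-10 - (2)·-1.5000 - (-2)·1.0000) / (-6) = 0.8333
  z = (-10 - (-3)·-1.5000 - (-2)·0.8333) / (7) = -1.8333
Iteration 2:
  x = (-10 - (4)·0.8333 - (-2)·-1.8333) / (8) = -2.1250
  y = (-10 - (2)·-2.1250 - (-2)·-1.8333) / (-6) = 1.5694
  z = (-10 - (-3)·-2.1250 - (-2)·1.5694) / (7) = -1.8909
Change: (-0.6250, 0.7361, -0.0576) → max |·| = 0.7361

0.7361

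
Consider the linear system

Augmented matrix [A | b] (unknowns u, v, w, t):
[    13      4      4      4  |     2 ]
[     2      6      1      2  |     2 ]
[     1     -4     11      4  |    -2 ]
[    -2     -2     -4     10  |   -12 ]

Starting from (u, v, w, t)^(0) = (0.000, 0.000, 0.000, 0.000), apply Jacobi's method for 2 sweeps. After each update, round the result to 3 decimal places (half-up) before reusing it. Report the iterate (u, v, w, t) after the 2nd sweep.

Iteration 1:
  u = (2 - (4)·0.000 - (4)·0.000 - (4)·0.000) / (13) = 0.154
  v = (2 - (2)·0.000 - (1)·0.000 - (2)·0.000) / (6) = 0.333
  w = (-2 - (1)·0.000 - (-4)·0.000 - (4)·0.000) / (11) = -0.182
  t = (-12 - (-2)·0.000 - (-2)·0.000 - (-4)·0.000) / (10) = -1.200
Iteration 2:
  u = (2 - (4)·0.333 - (4)·-0.182 - (4)·-1.200) / (13) = 0.477
  v = (2 - (2)·0.154 - (1)·-0.182 - (2)·-1.200) / (6) = 0.712
  w = (-2 - (1)·0.154 - (-4)·0.333 - (4)·-1.200) / (11) = 0.362
  t = (-12 - (-2)·0.154 - (-2)·0.333 - (-4)·-0.182) / (10) = -1.175

(0.477, 0.712, 0.362, -1.175)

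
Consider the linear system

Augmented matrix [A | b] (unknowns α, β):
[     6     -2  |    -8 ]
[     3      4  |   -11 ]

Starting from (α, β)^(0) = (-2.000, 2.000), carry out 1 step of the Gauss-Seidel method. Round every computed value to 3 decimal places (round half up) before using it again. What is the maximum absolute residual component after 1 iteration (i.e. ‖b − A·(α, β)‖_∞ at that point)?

8.498

Iteration 1:
  α = (-8 - (-2)·2.000) / (6) = -0.667
  β = (-11 - (3)·-0.667) / (4) = -2.250
Residual b − A·x = (-8.498, 0.001); ∞-norm = 8.498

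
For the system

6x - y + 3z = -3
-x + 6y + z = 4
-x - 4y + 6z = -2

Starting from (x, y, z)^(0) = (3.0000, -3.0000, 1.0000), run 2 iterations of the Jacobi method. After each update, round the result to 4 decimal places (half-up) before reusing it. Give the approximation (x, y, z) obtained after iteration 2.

Iteration 1:
  x = (-3 - (-1)·-3.0000 - (3)·1.0000) / (6) = -1.5000
  y = (4 - (-1)·3.0000 - (1)·1.0000) / (6) = 1.0000
  z = (-2 - (-1)·3.0000 - (-4)·-3.0000) / (6) = -1.8333
Iteration 2:
  x = (-3 - (-1)·1.0000 - (3)·-1.8333) / (6) = 0.5833
  y = (4 - (-1)·-1.5000 - (1)·-1.8333) / (6) = 0.7222
  z = (-2 - (-1)·-1.5000 - (-4)·1.0000) / (6) = 0.0833

(0.5833, 0.7222, 0.0833)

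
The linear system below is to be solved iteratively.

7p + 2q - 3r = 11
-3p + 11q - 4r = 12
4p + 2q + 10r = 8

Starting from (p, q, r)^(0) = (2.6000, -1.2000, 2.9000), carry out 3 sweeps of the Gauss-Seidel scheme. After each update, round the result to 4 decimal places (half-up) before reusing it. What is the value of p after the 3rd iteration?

Iteration 1:
  p = (11 - (2)·-1.2000 - (-3)·2.9000) / (7) = 3.1571
  q = (12 - (-3)·3.1571 - (-4)·2.9000) / (11) = 3.0065
  r = (8 - (4)·3.1571 - (2)·3.0065) / (10) = -1.0641
Iteration 2:
  p = (11 - (2)·3.0065 - (-3)·-1.0641) / (7) = 0.2564
  q = (12 - (-3)·0.2564 - (-4)·-1.0641) / (11) = 0.7739
  r = (8 - (4)·0.2564 - (2)·0.7739) / (10) = 0.5427
Iteration 3:
  p = (11 - (2)·0.7739 - (-3)·0.5427) / (7) = 1.5829
  q = (12 - (-3)·1.5829 - (-4)·0.5427) / (11) = 1.7200
  r = (8 - (4)·1.5829 - (2)·1.7200) / (10) = -0.1772

1.5829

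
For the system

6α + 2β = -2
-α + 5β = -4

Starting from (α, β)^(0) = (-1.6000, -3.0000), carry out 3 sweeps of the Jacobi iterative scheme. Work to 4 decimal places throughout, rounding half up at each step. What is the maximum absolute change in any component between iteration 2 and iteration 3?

0.1511

Iteration 1:
  α = (-2 - (2)·-3.0000) / (6) = 0.6667
  β = (-4 - (-1)·-1.6000) / (5) = -1.1200
Iteration 2:
  α = (-2 - (2)·-1.1200) / (6) = 0.0400
  β = (-4 - (-1)·0.6667) / (5) = -0.6667
Iteration 3:
  α = (-2 - (2)·-0.6667) / (6) = -0.1111
  β = (-4 - (-1)·0.0400) / (5) = -0.7920
Change: (-0.1511, -0.1253) → max |·| = 0.1511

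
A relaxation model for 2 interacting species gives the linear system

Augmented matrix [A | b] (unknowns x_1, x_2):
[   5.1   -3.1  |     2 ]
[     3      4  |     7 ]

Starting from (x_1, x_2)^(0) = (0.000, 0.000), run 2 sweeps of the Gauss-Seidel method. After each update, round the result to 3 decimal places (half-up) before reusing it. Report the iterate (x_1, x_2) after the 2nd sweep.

Iteration 1:
  x_1 = (2 - (-3.1)·0.000) / (5.1) = 0.392
  x_2 = (7 - (3)·0.392) / (4) = 1.456
Iteration 2:
  x_1 = (2 - (-3.1)·1.456) / (5.1) = 1.277
  x_2 = (7 - (3)·1.277) / (4) = 0.792

(1.277, 0.792)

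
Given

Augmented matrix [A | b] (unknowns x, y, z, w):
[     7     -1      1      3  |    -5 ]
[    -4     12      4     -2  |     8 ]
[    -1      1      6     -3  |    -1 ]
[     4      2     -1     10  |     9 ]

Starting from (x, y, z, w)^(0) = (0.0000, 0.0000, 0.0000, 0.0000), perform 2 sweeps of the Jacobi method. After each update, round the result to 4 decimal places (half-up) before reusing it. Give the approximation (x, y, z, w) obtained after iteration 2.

(-0.9809, 0.6341, 0.0532, 1.0357)

Iteration 1:
  x = (-5 - (-1)·0.0000 - (1)·0.0000 - (3)·0.0000) / (7) = -0.7143
  y = (8 - (-4)·0.0000 - (4)·0.0000 - (-2)·0.0000) / (12) = 0.6667
  z = (-1 - (-1)·0.0000 - (1)·0.0000 - (-3)·0.0000) / (6) = -0.1667
  w = (9 - (4)·0.0000 - (2)·0.0000 - (-1)·0.0000) / (10) = 0.9000
Iteration 2:
  x = (-5 - (-1)·0.6667 - (1)·-0.1667 - (3)·0.9000) / (7) = -0.9809
  y = (8 - (-4)·-0.7143 - (4)·-0.1667 - (-2)·0.9000) / (12) = 0.6341
  z = (-1 - (-1)·-0.7143 - (1)·0.6667 - (-3)·0.9000) / (6) = 0.0532
  w = (9 - (4)·-0.7143 - (2)·0.6667 - (-1)·-0.1667) / (10) = 1.0357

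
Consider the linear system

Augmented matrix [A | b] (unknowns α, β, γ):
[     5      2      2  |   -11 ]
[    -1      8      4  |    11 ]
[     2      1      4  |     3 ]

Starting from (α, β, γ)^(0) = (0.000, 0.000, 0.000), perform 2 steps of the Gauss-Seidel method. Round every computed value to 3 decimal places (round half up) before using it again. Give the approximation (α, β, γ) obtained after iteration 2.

Iteration 1:
  α = (-11 - (2)·0.000 - (2)·0.000) / (5) = -2.200
  β = (11 - (-1)·-2.200 - (4)·0.000) / (8) = 1.100
  γ = (3 - (2)·-2.200 - (1)·1.100) / (4) = 1.575
Iteration 2:
  α = (-11 - (2)·1.100 - (2)·1.575) / (5) = -3.270
  β = (11 - (-1)·-3.270 - (4)·1.575) / (8) = 0.179
  γ = (3 - (2)·-3.270 - (1)·0.179) / (4) = 2.340

(-3.270, 0.179, 2.340)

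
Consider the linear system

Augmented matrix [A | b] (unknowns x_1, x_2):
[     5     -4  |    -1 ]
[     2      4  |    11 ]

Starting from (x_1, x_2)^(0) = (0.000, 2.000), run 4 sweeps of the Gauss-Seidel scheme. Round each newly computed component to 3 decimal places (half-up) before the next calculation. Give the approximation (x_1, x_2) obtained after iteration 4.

(1.430, 2.035)

Iteration 1:
  x_1 = (-1 - (-4)·2.000) / (5) = 1.400
  x_2 = (11 - (2)·1.400) / (4) = 2.050
Iteration 2:
  x_1 = (-1 - (-4)·2.050) / (5) = 1.440
  x_2 = (11 - (2)·1.440) / (4) = 2.030
Iteration 3:
  x_1 = (-1 - (-4)·2.030) / (5) = 1.424
  x_2 = (11 - (2)·1.424) / (4) = 2.038
Iteration 4:
  x_1 = (-1 - (-4)·2.038) / (5) = 1.430
  x_2 = (11 - (2)·1.430) / (4) = 2.035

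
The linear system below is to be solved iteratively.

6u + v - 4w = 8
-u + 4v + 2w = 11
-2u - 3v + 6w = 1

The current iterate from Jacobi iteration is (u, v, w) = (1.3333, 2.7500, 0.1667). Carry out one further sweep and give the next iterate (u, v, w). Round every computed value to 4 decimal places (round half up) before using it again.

(0.9861, 3.0000, 1.9861)

One sweep:
  u = (8 - (1)·2.7500 - (-4)·0.1667) / (6) = 0.9861
  v = (11 - (-1)·1.3333 - (2)·0.1667) / (4) = 3.0000
  w = (1 - (-2)·1.3333 - (-3)·2.7500) / (6) = 1.9861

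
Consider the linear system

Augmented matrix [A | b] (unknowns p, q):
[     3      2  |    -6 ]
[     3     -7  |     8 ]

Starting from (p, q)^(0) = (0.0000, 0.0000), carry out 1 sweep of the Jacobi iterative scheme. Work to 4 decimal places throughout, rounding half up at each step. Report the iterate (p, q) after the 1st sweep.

Iteration 1:
  p = (-6 - (2)·0.0000) / (3) = -2.0000
  q = (8 - (3)·0.0000) / (-7) = -1.1429

(-2.0000, -1.1429)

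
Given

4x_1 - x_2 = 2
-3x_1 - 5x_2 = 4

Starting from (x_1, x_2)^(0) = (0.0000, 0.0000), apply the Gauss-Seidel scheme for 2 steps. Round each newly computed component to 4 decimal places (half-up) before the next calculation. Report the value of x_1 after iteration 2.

0.2250

Iteration 1:
  x_1 = (2 - (-1)·0.0000) / (4) = 0.5000
  x_2 = (4 - (-3)·0.5000) / (-5) = -1.1000
Iteration 2:
  x_1 = (2 - (-1)·-1.1000) / (4) = 0.2250
  x_2 = (4 - (-3)·0.2250) / (-5) = -0.9350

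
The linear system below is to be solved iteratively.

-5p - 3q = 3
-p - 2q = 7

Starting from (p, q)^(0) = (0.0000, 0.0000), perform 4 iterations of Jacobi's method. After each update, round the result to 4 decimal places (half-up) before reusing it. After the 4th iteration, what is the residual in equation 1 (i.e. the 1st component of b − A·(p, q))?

0.2700

Iteration 1:
  p = (3 - (-3)·0.0000) / (-5) = -0.6000
  q = (7 - (-1)·0.0000) / (-2) = -3.5000
Iteration 2:
  p = (3 - (-3)·-3.5000) / (-5) = 1.5000
  q = (7 - (-1)·-0.6000) / (-2) = -3.2000
Iteration 3:
  p = (3 - (-3)·-3.2000) / (-5) = 1.3200
  q = (7 - (-1)·1.5000) / (-2) = -4.2500
Iteration 4:
  p = (3 - (-3)·-4.2500) / (-5) = 1.9500
  q = (7 - (-1)·1.3200) / (-2) = -4.1600
Residual b − A·x = (0.2700, 0.6300)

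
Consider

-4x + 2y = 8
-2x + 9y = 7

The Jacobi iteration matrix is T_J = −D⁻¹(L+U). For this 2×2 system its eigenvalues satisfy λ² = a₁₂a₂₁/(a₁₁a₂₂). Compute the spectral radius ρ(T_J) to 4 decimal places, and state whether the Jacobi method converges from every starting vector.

a₁₂a₂₁/(a₁₁a₂₂) = (2)·(-2) / ((-4)·(9)) = 0.111111
ρ = √|0.111111| = √0.111111 = 0.3333
ρ < 1, so Jacobi converges

0.3333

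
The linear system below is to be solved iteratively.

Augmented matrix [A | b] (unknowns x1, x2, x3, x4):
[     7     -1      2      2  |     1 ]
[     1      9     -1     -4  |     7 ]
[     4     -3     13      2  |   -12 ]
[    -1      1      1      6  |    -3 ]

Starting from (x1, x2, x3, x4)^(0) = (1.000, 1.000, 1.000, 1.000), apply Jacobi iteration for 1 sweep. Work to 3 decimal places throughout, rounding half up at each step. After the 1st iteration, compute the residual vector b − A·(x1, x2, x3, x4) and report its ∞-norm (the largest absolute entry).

9.146

Iteration 1:
  x1 = (1 - (-1)·1.000 - (2)·1.000 - (2)·1.000) / (7) = -0.286
  x2 = (7 - (1)·1.000 - (-1)·1.000 - (-4)·1.000) / (9) = 1.222
  x3 = (-12 - (4)·1.000 - (-3)·1.000 - (2)·1.000) / (13) = -1.154
  x4 = (-3 - (-1)·1.000 - (1)·1.000 - (1)·1.000) / (6) = -0.667
Residual b − A·x = (7.866, -7.534, 9.146, 0.648); ∞-norm = 9.146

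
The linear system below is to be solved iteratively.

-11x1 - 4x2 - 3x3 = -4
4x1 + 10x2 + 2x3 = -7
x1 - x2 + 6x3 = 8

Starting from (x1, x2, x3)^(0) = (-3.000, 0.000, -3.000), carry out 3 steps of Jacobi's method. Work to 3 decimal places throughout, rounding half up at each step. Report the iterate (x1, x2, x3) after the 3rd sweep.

Iteration 1:
  x1 = (-4 - (-4)·0.000 - (-3)·-3.000) / (-11) = 1.182
  x2 = (-7 - (4)·-3.000 - (2)·-3.000) / (10) = 1.100
  x3 = (8 - (1)·-3.000 - (-1)·0.000) / (6) = 1.833
Iteration 2:
  x1 = (-4 - (-4)·1.100 - (-3)·1.833) / (-11) = -0.536
  x2 = (-7 - (4)·1.182 - (2)·1.833) / (10) = -1.539
  x3 = (8 - (1)·1.182 - (-1)·1.100) / (6) = 1.320
Iteration 3:
  x1 = (-4 - (-4)·-1.539 - (-3)·1.320) / (-11) = 0.563
  x2 = (-7 - (4)·-0.536 - (2)·1.320) / (10) = -0.750
  x3 = (8 - (1)·-0.536 - (-1)·-1.539) / (6) = 1.166

(0.563, -0.750, 1.166)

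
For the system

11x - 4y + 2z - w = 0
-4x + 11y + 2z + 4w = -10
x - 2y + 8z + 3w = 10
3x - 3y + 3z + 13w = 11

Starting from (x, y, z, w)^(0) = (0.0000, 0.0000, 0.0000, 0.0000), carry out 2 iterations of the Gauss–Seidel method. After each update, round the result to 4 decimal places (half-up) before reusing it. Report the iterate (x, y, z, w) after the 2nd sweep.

(-0.4801, -1.4152, 0.8061, 0.4443)

Iteration 1:
  x = (0 - (-4)·0.0000 - (2)·0.0000 - (-1)·0.0000) / (11) = 0.0000
  y = (-10 - (-4)·0.0000 - (2)·0.0000 - (4)·0.0000) / (11) = -0.9091
  z = (10 - (1)·0.0000 - (-2)·-0.9091 - (3)·0.0000) / (8) = 1.0227
  w = (11 - (3)·0.0000 - (-3)·-0.9091 - (3)·1.0227) / (13) = 0.4004
Iteration 2:
  x = (0 - (-4)·-0.9091 - (2)·1.0227 - (-1)·0.4004) / (11) = -0.4801
  y = (-10 - (-4)·-0.4801 - (2)·1.0227 - (4)·0.4004) / (11) = -1.4152
  z = (10 - (1)·-0.4801 - (-2)·-1.4152 - (3)·0.4004) / (8) = 0.8061
  w = (11 - (3)·-0.4801 - (-3)·-1.4152 - (3)·0.8061) / (13) = 0.4443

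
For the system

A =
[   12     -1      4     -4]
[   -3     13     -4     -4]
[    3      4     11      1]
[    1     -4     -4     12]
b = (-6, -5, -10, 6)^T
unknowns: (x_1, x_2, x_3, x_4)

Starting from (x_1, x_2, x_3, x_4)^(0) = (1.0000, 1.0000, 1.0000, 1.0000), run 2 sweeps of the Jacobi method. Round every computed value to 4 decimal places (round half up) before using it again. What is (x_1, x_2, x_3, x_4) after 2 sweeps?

Iteration 1:
  x_1 = (-6 - (-1)·1.0000 - (4)·1.0000 - (-4)·1.0000) / (12) = -0.4167
  x_2 = (-5 - (-3)·1.0000 - (-4)·1.0000 - (-4)·1.0000) / (13) = 0.4615
  x_3 = (-10 - (3)·1.0000 - (4)·1.0000 - (1)·1.0000) / (11) = -1.6364
  x_4 = (6 - (1)·1.0000 - (-4)·1.0000 - (-4)·1.0000) / (12) = 1.0833
Iteration 2:
  x_1 = (-6 - (-1)·0.4615 - (4)·-1.6364 - (-4)·1.0833) / (12) = 0.4450
  x_2 = (-5 - (-3)·-0.4167 - (-4)·-1.6364 - (-4)·1.0833) / (13) = -0.6510
  x_3 = (-10 - (3)·-0.4167 - (4)·0.4615 - (1)·1.0833) / (11) = -1.0617
  x_4 = (6 - (1)·-0.4167 - (-4)·0.4615 - (-4)·-1.6364) / (12) = 0.1431

(0.4450, -0.6510, -1.0617, 0.1431)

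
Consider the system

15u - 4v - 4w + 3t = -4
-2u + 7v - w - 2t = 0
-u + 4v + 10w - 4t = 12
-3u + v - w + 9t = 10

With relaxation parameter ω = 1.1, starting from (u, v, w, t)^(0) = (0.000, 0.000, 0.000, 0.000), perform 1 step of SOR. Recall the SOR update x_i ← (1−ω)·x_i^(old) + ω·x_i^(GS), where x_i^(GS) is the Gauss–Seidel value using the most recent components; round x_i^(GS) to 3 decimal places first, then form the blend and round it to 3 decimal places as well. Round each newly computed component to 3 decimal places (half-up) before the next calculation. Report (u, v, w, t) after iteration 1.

Iteration 1:
  u: GS value = (-4 - (-4)·0.000 - (-4)·0.000 - (3)·0.000) / (15) = -0.267;  u ← (1−ω)·0.000 + ω·-0.267 = -0.294
  v: GS value = (0 - (-2)·-0.294 - (-1)·0.000 - (-2)·0.000) / (7) = -0.084;  v ← (1−ω)·0.000 + ω·-0.084 = -0.092
  w: GS value = (12 - (-1)·-0.294 - (4)·-0.092 - (-4)·0.000) / (10) = 1.207;  w ← (1−ω)·0.000 + ω·1.207 = 1.328
  t: GS value = (10 - (-3)·-0.294 - (1)·-0.092 - (-1)·1.328) / (9) = 1.171;  t ← (1−ω)·0.000 + ω·1.171 = 1.288

(-0.294, -0.092, 1.328, 1.288)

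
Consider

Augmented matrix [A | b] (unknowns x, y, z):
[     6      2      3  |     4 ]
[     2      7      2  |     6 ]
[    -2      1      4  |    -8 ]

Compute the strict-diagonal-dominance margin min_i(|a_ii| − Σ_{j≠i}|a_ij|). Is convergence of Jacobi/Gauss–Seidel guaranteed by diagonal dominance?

1

row 1: |6| − (2+3) = 1
row 2: |7| − (2+2) = 3
row 3: |4| − (2+1) = 1
minimum over rows = 1 → strictly diagonally dominant (convergence guaranteed)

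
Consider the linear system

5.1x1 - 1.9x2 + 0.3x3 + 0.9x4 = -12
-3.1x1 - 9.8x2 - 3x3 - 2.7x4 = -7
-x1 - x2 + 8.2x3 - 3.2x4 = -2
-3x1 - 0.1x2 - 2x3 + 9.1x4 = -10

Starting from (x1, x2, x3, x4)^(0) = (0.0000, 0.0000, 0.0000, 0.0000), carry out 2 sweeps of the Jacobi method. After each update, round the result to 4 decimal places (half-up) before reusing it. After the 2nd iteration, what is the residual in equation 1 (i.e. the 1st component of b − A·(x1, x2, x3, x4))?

Iteration 1:
  x1 = (-12 - (-1.9)·0.0000 - (0.3)·0.0000 - (0.9)·0.0000) / (5.1) = -2.3529
  x2 = (-7 - (-3.1)·0.0000 - (-3)·0.0000 - (-2.7)·0.0000) / (-9.8) = 0.7143
  x3 = (-2 - (-1)·0.0000 - (-1)·0.0000 - (-3.2)·0.0000) / (8.2) = -0.2439
  x4 = (-10 - (-3)·0.0000 - (-0.1)·0.0000 - (-2)·0.0000) / (9.1) = -1.0989
Iteration 2:
  x1 = (-12 - (-1.9)·0.7143 - (0.3)·-0.2439 - (0.9)·-1.0989) / (5.1) = -1.8786
  x2 = (-7 - (-3.1)·-2.3529 - (-3)·-0.2439 - (-2.7)·-1.0989) / (-9.8) = 1.8360
  x3 = (-2 - (-1)·-2.3529 - (-1)·0.7143 - (-3.2)·-1.0989) / (8.2) = -0.8726
  x4 = (-10 - (-3)·-2.3529 - (-0.1)·0.7143 - (-2)·-0.2439) / (9.1) = -1.9203
Residual b − A·x = (3.0593, -2.6335, -1.0322, 0.2773)

3.0593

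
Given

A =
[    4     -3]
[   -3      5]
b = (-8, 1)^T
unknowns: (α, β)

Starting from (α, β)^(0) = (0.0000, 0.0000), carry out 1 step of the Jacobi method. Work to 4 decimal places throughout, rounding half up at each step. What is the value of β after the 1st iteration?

0.2000

Iteration 1:
  α = (-8 - (-3)·0.0000) / (4) = -2.0000
  β = (1 - (-3)·0.0000) / (5) = 0.2000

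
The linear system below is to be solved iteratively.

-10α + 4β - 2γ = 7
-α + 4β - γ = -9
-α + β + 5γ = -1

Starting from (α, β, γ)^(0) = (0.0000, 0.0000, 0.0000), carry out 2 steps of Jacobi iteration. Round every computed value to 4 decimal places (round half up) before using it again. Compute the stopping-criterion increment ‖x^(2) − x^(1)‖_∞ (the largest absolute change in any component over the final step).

Iteration 1:
  α = (7 - (4)·0.0000 - (-2)·0.0000) / (-10) = -0.7000
  β = (-9 - (-1)·0.0000 - (-1)·0.0000) / (4) = -2.2500
  γ = (-1 - (-1)·0.0000 - (1)·0.0000) / (5) = -0.2000
Iteration 2:
  α = (7 - (4)·-2.2500 - (-2)·-0.2000) / (-10) = -1.5600
  β = (-9 - (-1)·-0.7000 - (-1)·-0.2000) / (4) = -2.4750
  γ = (-1 - (-1)·-0.7000 - (1)·-2.2500) / (5) = 0.1100
Change: (-0.8600, -0.2250, 0.3100) → max |·| = 0.8600

0.8600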